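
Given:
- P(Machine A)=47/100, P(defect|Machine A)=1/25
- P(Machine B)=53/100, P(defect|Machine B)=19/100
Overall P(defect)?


P(B) = Σ P(B|Aᵢ)×P(Aᵢ)
  1/25×47/100 = 47/2500
  19/100×53/100 = 1007/10000
Sum = 239/2000

P(defect) = 239/2000 ≈ 11.95%


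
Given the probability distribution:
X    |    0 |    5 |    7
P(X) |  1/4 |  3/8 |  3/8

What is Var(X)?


E[X] = 9/2
E[X²] = 111/4
Var(X) = E[X²] - (E[X])² = 111/4 - 81/4 = 15/2

Var(X) = 15/2 ≈ 7.5000


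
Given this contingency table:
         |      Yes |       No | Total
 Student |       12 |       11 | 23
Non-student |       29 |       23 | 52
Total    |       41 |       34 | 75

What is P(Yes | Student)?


P(Yes | Student) = 12/(12+11) = 12/23

P(Yes|Student) = 12/23 ≈ 52.17%


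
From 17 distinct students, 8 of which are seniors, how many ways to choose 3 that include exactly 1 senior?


Choose 1 of the 8 seniors and 2 of the other 9 students:
C(8,1)×C(9,2) = 8×36 = 288

288


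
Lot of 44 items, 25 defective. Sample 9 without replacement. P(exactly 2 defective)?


Hypergeometric: C(25,2)×C(19,7)/C(44,9)
= 300×50388/708930508 = 15300/717541

P(X=2) = 15300/717541 ≈ 2.13%


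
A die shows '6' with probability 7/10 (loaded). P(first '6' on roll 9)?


Geometric: P(X=9) = (1-p)^(k-1)×p = (3/10)^8×7/10 = 45927/1000000000

P(X=9) = 45927/1000000000 ≈ 0.00%


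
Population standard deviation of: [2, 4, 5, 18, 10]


Mean = 39/5
  (2-39/5)²=841/25
  (4-39/5)²=361/25
  (5-39/5)²=196/25
  (18-39/5)²=2601/25
  (10-39/5)²=121/25
Σ(x-μ)² = 824/5
σ² = (824/5)/5 = 824/25

σ = √(824/25) ≈ 5.7411


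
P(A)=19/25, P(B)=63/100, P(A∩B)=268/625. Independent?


P(A)×P(B) = 1197/2500
P(A∩B) = 268/625
Not equal → NOT independent

No, not independent


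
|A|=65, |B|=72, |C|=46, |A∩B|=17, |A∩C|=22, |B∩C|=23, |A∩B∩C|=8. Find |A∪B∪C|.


|A∪B∪C| = 65+72+46-17-22-23+8 = 129

|A∪B∪C| = 129


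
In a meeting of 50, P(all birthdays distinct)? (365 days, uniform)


P(all different) = Π(365-i)/365 for i=0..49
= (365/365)×(364/365)×...×(316/365)
= 0.029626

P ≈ 0.0296 ≈ 2.96%


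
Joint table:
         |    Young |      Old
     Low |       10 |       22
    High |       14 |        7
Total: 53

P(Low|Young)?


P(Low|Young) = 10/(10+14) = 10/24 = 5/12

P = 5/12 ≈ 41.67%


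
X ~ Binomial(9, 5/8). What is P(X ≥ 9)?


P(X ≥ 9) = Σ P(X=i) for i=9..9
P(X=9) = 1953125/134217728
Sum = 1953125/134217728

P(X ≥ 9) = 1953125/134217728 ≈ 1.46%


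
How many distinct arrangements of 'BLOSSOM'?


Letters: 7, freq: {'B': 1, 'L': 1, 'O': 2, 'S': 2, 'M': 1}
7!/(1!×1!×2!×2!×1!) = 5040/4 = 1260

1260


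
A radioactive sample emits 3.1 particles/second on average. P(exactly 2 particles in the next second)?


Poisson(λ=3.1): P(X=2) = e^(-λ)×λ^k/k!
= e^(-3.1) × 3.1^2 / 2!
≈ 0.04504920239 × 9.61 / 2 ≈ 0.216461

P(X=2) ≈ 0.216461 ≈ 21.65%


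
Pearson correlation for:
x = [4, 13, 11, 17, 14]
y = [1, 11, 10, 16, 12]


n=5, Σx=59, Σy=50, Σxy=697, Σx²=791, Σy²=622
r = (5×697 - 59×50)/√((5×791 - 59²)(5×622 - 50²))
= 535/√(474×610) = 535/√289140 ≈ 535/537.7174 ≈ 0.9949

r ≈ 0.9949


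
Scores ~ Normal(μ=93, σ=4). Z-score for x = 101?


z = (x - μ)/σ = (101 - 93)/4 = 2.0

z = 2.0


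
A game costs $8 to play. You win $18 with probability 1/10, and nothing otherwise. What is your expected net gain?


E[gain] = (18-8)×1/10 + (-8)×9/10
= 1 - 36/5 = -31/5

Expected net gain = $-31/5 ≈ $-6.20


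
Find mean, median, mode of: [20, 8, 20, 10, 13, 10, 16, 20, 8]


Sorted: [8, 8, 10, 10, 13, 16, 20, 20, 20]
Mean = 125/9
Median = 13
Freq: {20: 3, 8: 2, 10: 2, 13: 1, 16: 1}
Mode: [20]

Mean=125/9, Median=13, Mode=20


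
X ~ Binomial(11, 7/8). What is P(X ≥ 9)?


P(X ≥ 9) = Σ P(X=i) for i=9..11
P(X=9) = 2219448385/8589934592
P(X=10) = 3107227739/8589934592
P(X=11) = 1977326743/8589934592
Sum = 7304002867/8589934592

P(X ≥ 9) = 7304002867/8589934592 ≈ 85.03%


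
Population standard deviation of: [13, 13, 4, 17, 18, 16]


Mean = 81/6 = 27/2
  (13-27/2)²=1/4
  (13-27/2)²=1/4
  (4-27/2)²=361/4
  (17-27/2)²=49/4
  (18-27/2)²=81/4
  (16-27/2)²=25/4
Σ(x-μ)² = 259/2
σ² = (259/2)/6 = 259/12

σ = √(259/12) ≈ 4.6458


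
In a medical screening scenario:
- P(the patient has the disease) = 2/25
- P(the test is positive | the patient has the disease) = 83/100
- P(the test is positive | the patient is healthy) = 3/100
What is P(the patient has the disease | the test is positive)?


Using Bayes' theorem:
P(A|B) = P(B|A)·P(A) / P(B)

P(the test is positive) = 83/100 × 2/25 + 3/100 × 23/25
= 83/1250 + 69/2500 = 47/500

P(the patient has the disease|the test is positive) = (83/1250) / (47/500) = 166/235

P(the patient has the disease|the test is positive) = 166/235 ≈ 70.64%


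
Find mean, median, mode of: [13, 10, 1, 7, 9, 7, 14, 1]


Sorted: [1, 1, 7, 7, 9, 10, 13, 14]
Mean = 62/8 = 31/4
Median = 8
Freq: {13: 1, 10: 1, 1: 2, 7: 2, 9: 1, 14: 1}
Mode: [1, 7]

Mean=31/4, Median=8, Mode=[1, 7]


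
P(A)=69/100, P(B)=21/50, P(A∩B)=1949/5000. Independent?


P(A)×P(B) = 1449/5000
P(A∩B) = 1949/5000
Not equal → NOT independent

No, not independent


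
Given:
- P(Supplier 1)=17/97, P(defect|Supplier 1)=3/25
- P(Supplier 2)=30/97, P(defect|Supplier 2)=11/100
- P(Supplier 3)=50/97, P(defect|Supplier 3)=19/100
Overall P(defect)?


P(B) = Σ P(B|Aᵢ)×P(Aᵢ)
  3/25×17/97 = 51/2425
  11/100×30/97 = 33/970
  19/100×50/97 = 19/194
Sum = 371/2425

P(defect) = 371/2425 ≈ 15.30%


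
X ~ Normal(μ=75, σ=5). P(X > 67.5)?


z = (67.5-75)/5 = -1.5
P(X > 67.5) = 1 - P(Z ≤ -1.5) = 1 - 0.0668 = 0.9332

P(X > 67.5) ≈ 0.9332


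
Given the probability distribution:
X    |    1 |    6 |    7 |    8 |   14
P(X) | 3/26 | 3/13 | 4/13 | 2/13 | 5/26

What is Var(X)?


E[X] = 197/26
E[X²] = 1847/26
Var(X) = E[X²] - (E[X])² = 1847/26 - 38809/676 = 9213/676

Var(X) = 9213/676 ≈ 13.6287


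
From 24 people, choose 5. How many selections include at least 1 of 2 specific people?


Complement: C(24,5) - C(22,5) = 42504 - 26334 = 16170

16170


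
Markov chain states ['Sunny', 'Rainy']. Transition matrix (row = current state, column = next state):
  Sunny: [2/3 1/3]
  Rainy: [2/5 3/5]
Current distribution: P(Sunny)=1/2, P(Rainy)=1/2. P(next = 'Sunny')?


P(next=Sunny) = Σᵢ P(now=i)×P(i→Sunny)
= 1/2×2/3 + 1/2×2/5
= 1/3 + 1/5 = 8/15

P = 8/15 ≈ 0.5333


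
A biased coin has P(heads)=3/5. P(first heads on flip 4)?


Geometric: P(X=4) = (1-p)^(k-1)×p = (2/5)^3×3/5 = 24/625

P(X=4) = 24/625 ≈ 3.84%


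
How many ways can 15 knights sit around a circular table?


Circular arrangements of 15 distinct objects: fix one position to break rotational symmetry.
(n-1)! = 14! = 87178291200

87178291200


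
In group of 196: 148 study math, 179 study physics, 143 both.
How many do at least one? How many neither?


|A∪B| = 148+179-143 = 184
Neither = 196-184 = 12

At least one: 184; Neither: 12


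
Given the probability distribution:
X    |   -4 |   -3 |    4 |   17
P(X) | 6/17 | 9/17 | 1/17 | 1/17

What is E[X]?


E[X] = Σ x·P(X=x)
= (-4)×(6/17) + (-3)×(9/17) + (4)×(1/17) + (17)×(1/17)
= -30/17

E[X] = -30/17


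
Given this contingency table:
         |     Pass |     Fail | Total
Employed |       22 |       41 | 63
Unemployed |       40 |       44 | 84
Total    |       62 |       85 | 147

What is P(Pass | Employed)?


P(Pass | Employed) = 22/(22+41) = 22/63

P(Pass|Employed) = 22/63 ≈ 34.92%


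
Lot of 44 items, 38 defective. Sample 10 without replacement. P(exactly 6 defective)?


Hypergeometric: C(38,6)×C(6,4)/C(44,10)
= 2760681×15/2481256778 = 765/45838

P(X=6) = 765/45838 ≈ 1.67%


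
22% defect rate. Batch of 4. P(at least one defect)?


P(all good) = (39/50)^4 = 2313441/6250000
P(≥1 defect) = 3936559/6250000

P = 3936559/6250000 ≈ 62.98%


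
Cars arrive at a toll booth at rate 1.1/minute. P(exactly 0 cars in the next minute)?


Poisson(λ=1.1): P(X=0) = e^(-λ)×λ^k/k!
= e^(-1.1) × 1.1^0 / 0!
≈ 0.3328710837 × 1 / 1 ≈ 0.332871

P(X=0) ≈ 0.332871 ≈ 33.29%


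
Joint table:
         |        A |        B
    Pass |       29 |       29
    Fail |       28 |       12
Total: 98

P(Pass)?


P(Pass) = (29+29)/98 = 58/98 = 29/49

P(Pass) = 29/49 ≈ 59.18%


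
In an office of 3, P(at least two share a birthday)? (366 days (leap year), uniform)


P(all different) = Π(366-i)/366 for i=0..2
= 0.991818
P(match) = 1 - 0.991818 = 0.008182

P ≈ 0.0082 ≈ 0.82%


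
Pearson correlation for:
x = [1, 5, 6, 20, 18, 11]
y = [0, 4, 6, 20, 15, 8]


n=6, Σx=61, Σy=53, Σxy=814, Σx²=907, Σy²=741
r = (6×814 - 61×53)/√((6×907 - 61²)(6×741 - 53²))
= 1651/√(1721×1637) = 1651/√2817277 ≈ 1651/1678.4746 ≈ 0.9836

r ≈ 0.9836


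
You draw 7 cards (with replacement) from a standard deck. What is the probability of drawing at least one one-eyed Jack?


P(not a one-eyed Jack) = 50/52 = 25/26
P(none in 7 draws) = (25/26)^7 = 6103515625/8031810176
P(≥1 one-eyed Jack) = 1 - 6103515625/8031810176 = 1928294551/8031810176

P = 1928294551/8031810176 ≈ 24.01%


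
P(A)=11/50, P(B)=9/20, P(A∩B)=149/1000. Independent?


P(A)×P(B) = 99/1000
P(A∩B) = 149/1000
Not equal → NOT independent

No, not independent


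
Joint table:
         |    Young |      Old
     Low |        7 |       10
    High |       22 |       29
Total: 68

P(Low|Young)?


P(Low|Young) = 7/(7+22) = 7/29

P = 7/29 ≈ 24.14%


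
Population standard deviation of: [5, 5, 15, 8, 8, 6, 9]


Mean = 56/7 = 8
  (5-8)²=9
  (5-8)²=9
  (15-8)²=49
  (8-8)²=0
  (8-8)²=0
  (6-8)²=4
  (9-8)²=1
Σ(x-μ)² = 72
σ² = 72/7

σ = √(72/7) ≈ 3.2071


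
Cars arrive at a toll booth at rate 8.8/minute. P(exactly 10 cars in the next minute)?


Poisson(λ=8.8): P(X=10) = e^(-λ)×λ^k/k!
= e^(-8.8) × 8.8^10 / 10!
≈ 0.0001507330751 × 2785009760.09 / 3628800 ≈ 0.115684

P(X=10) ≈ 0.115684 ≈ 11.57%


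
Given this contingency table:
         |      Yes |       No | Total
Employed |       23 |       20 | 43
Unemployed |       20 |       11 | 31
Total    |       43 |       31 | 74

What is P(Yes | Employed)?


P(Yes | Employed) = 23/(23+20) = 23/43

P(Yes|Employed) = 23/43 ≈ 53.49%


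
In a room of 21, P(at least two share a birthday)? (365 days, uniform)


P(all different) = Π(365-i)/365 for i=0..20
= 0.556312
P(match) = 1 - 0.556312 = 0.443688

P ≈ 0.4437 ≈ 44.37%


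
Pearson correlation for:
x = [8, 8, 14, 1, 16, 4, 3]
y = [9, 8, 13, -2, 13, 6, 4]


n=7, Σx=54, Σy=51, Σxy=560, Σx²=606, Σy²=539
r = (7×560 - 54×51)/√((7×606 - 54²)(7×539 - 51²))
= 1166/√(1326×1172) = 1166/√1554072 ≈ 1166/1246.6242 ≈ 0.9353

r ≈ 0.9353


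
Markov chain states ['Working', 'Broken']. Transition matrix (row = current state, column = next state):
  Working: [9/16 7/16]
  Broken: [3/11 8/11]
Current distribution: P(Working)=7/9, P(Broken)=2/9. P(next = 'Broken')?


P(next=Broken) = Σᵢ P(now=i)×P(i→Broken)
= 7/9×7/16 + 2/9×8/11
= 49/144 + 16/99 = 265/528

P = 265/528 ≈ 0.5019


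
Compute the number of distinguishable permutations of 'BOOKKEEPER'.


Letters: 10, freq: {'B': 1, 'O': 2, 'K': 2, 'E': 3, 'P': 1, 'R': 1}
10!/(1!×2!×2!×3!×1!×1!) = 3628800/24 = 151200

151200


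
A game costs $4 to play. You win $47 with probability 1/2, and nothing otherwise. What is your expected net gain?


E[gain] = (47-4)×1/2 + (-4)×1/2
= 43/2 - 2 = 39/2

Expected net gain = $39/2 ≈ $19.50


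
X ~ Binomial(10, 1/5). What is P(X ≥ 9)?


P(X ≥ 9) = Σ P(X=i) for i=9..10
P(X=9) = 8/1953125
P(X=10) = 1/9765625
Sum = 41/9765625

P(X ≥ 9) = 41/9765625 ≈ 0.00%


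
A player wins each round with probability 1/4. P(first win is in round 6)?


Geometric: P(X=6) = (1-p)^(k-1)×p = (3/4)^5×1/4 = 243/4096

P(X=6) = 243/4096 ≈ 5.93%


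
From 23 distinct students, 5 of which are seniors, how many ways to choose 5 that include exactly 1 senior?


Choose 1 of the 5 seniors and 4 of the other 18 students:
C(5,1)×C(18,4) = 5×3060 = 15300

15300


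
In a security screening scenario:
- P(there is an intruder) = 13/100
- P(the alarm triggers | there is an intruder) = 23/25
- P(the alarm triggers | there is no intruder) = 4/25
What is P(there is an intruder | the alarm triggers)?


Using Bayes' theorem:
P(A|B) = P(B|A)·P(A) / P(B)

P(the alarm triggers) = 23/25 × 13/100 + 4/25 × 87/100
= 299/2500 + 87/625 = 647/2500

P(there is an intruder|the alarm triggers) = (299/2500) / (647/2500) = 299/647

P(there is an intruder|the alarm triggers) = 299/647 ≈ 46.21%


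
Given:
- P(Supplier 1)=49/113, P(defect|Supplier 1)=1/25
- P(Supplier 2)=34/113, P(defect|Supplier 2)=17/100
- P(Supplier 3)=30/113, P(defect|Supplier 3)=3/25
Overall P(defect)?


P(B) = Σ P(B|Aᵢ)×P(Aᵢ)
  1/25×49/113 = 49/2825
  17/100×34/113 = 289/5650
  3/25×30/113 = 18/565
Sum = 567/5650

P(defect) = 567/5650 ≈ 10.04%


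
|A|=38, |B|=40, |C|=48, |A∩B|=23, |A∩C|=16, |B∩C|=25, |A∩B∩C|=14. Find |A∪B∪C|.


|A∪B∪C| = 38+40+48-23-16-25+14 = 76

|A∪B∪C| = 76


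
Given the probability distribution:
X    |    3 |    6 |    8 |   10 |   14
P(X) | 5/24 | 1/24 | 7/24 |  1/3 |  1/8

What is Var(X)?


E[X] = 199/24
E[X²] = 639/8
Var(X) = E[X²] - (E[X])² = 639/8 - 39601/576 = 6407/576

Var(X) = 6407/576 ≈ 11.1233


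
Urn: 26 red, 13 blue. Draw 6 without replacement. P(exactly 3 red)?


Hypergeometric: C(26,3)×C(13,3)/C(39,6)
= 2600×286/3262623 = 57200/250971

P(X=3) = 57200/250971 ≈ 22.79%


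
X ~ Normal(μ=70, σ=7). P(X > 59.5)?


z = (59.5-70)/7 = -1.5
P(X > 59.5) = 1 - P(Z ≤ -1.5) = 1 - 0.0668 = 0.9332

P(X > 59.5) ≈ 0.9332


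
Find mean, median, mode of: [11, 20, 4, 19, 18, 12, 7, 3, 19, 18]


Sorted: [3, 4, 7, 11, 12, 18, 18, 19, 19, 20]
Mean = 131/10
Median = 15
Freq: {11: 1, 20: 1, 4: 1, 19: 2, 18: 2, 12: 1, 7: 1, 3: 1}
Mode: [18, 19]

Mean=131/10, Median=15, Mode=[18, 19]


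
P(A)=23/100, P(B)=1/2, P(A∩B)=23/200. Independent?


P(A)×P(B) = 23/200
P(A∩B) = 23/200
Equal ✓ → Independent

Yes, independent


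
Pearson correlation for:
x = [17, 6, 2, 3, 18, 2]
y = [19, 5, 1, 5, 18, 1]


n=6, Σx=48, Σy=49, Σxy=696, Σx²=666, Σy²=737
r = (6×696 - 48×49)/√((6×666 - 48²)(6×737 - 49²))
= 1824/√(1692×2021) = 1824/√3419532 ≈ 1824/1849.1977 ≈ 0.9864

r ≈ 0.9864


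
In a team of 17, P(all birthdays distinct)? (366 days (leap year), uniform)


P(all different) = Π(366-i)/366 for i=0..16
= (366/366)×(365/366)×...×(350/366)
= 0.685712

P ≈ 0.6857 ≈ 68.57%


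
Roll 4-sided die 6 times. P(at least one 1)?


P(no 1)^6 = (3/4)^6 = 729/4096
P(≥1) = 1 - 729/4096 = 3367/4096

P = 3367/4096 ≈ 82.20%


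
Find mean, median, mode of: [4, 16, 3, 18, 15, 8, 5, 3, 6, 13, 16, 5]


Sorted: [3, 3, 4, 5, 5, 6, 8, 13, 15, 16, 16, 18]
Mean = 112/12 = 28/3
Median = 7
Freq: {4: 1, 16: 2, 3: 2, 18: 1, 15: 1, 8: 1, 5: 2, 6: 1, 13: 1}
Mode: [3, 5, 16]

Mean=28/3, Median=7, Mode=[3, 5, 16]


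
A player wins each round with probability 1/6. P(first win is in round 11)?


Geometric: P(X=11) = (1-p)^(k-1)×p = (5/6)^10×1/6 = 9765625/362797056

P(X=11) = 9765625/362797056 ≈ 2.69%


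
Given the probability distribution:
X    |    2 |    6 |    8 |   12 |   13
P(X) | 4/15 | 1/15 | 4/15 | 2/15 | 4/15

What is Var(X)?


E[X] = 122/15
E[X²] = 424/5
Var(X) = E[X²] - (E[X])² = 424/5 - 14884/225 = 4196/225

Var(X) = 4196/225 ≈ 18.6489


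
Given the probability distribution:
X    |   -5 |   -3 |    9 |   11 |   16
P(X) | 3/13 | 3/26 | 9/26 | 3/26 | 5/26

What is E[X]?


E[X] = Σ x·P(X=x)
= (-5)×(3/13) + (-3)×(3/26) + (9)×(9/26) + (11)×(3/26) + (16)×(5/26)
= 155/26

E[X] = 155/26


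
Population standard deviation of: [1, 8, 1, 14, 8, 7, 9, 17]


Mean = 65/8
  (1-65/8)²=3249/64
  (8-65/8)²=1/64
  (1-65/8)²=3249/64
  (14-65/8)²=2209/64
  (8-65/8)²=1/64
  (7-65/8)²=81/64
  (9-65/8)²=49/64
  (17-65/8)²=5041/64
Σ(x-μ)² = 1735/8
σ² = (1735/8)/8 = 1735/64

σ = √(1735/64) ≈ 5.2067


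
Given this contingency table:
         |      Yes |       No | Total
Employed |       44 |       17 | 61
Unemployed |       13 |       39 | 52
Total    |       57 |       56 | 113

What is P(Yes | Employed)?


P(Yes | Employed) = 44/(44+17) = 44/61

P(Yes|Employed) = 44/61 ≈ 72.13%


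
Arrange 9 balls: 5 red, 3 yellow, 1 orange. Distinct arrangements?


9!/(5!×3!×1!) = 504

504


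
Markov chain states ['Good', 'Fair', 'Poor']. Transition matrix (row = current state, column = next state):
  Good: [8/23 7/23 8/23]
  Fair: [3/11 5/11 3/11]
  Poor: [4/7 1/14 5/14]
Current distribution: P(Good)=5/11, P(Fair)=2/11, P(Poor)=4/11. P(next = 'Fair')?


P(next=Fair) = Σᵢ P(now=i)×P(i→Fair)
= 5/11×7/23 + 2/11×5/11 + 4/11×1/14
= 35/253 + 10/121 + 2/77 = 4811/19481

P = 4811/19481 ≈ 0.2470


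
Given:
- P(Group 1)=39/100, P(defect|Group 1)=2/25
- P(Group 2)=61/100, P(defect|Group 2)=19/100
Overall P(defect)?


P(B) = Σ P(B|Aᵢ)×P(Aᵢ)
  2/25×39/100 = 39/1250
  19/100×61/100 = 1159/10000
Sum = 1471/10000

P(defect) = 1471/10000 ≈ 14.71%


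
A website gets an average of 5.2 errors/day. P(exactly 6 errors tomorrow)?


Poisson(λ=5.2): P(X=6) = e^(-λ)×λ^k/k!
= e^(-5.2) × 5.2^6 / 6!
≈ 0.005516564421 × 19770.609664 / 720 ≈ 0.151480

P(X=6) ≈ 0.151480 ≈ 15.15%


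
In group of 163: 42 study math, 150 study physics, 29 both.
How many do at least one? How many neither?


|A∪B| = 42+150-29 = 163
Neither = 163-163 = 0

At least one: 163; Neither: 0


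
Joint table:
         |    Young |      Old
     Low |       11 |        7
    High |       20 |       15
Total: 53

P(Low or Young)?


P(Low∨Young) = P(Low) + P(Young) - P(Low∧Young)
= (18 + 31 - 11)/53 = 38/53

P = 38/53 ≈ 71.70%


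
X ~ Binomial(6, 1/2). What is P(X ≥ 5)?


P(X ≥ 5) = Σ P(X=i) for i=5..6
P(X=5) = 3/32
P(X=6) = 1/64
Sum = 7/64

P(X ≥ 5) = 7/64 ≈ 10.94%


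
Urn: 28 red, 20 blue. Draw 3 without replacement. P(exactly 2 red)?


Hypergeometric: C(28,2)×C(20,1)/C(48,3)
= 378×20/17296 = 945/2162

P(X=2) = 945/2162 ≈ 43.71%


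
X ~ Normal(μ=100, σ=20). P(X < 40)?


z = (40-100)/20 = -3.0
P(Z < -3.0) = 0.0013

P(X < 40) ≈ 0.0013


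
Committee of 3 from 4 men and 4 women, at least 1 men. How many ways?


Count by #men:
  1M,2W: C(4,1)×C(4,2)=24
  2M,1W: C(4,2)×C(4,1)=24
  3M,0W: C(4,3)×C(4,0)=4
Total = 52

52


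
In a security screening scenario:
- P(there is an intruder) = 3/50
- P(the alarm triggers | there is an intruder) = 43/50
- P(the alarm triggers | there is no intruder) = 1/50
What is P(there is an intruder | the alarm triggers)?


Using Bayes' theorem:
P(A|B) = P(B|A)·P(A) / P(B)

P(the alarm triggers) = 43/50 × 3/50 + 1/50 × 47/50
= 129/2500 + 47/2500 = 44/625

P(there is an intruder|the alarm triggers) = (129/2500) / (44/625) = 129/176

P(there is an intruder|the alarm triggers) = 129/176 ≈ 73.30%


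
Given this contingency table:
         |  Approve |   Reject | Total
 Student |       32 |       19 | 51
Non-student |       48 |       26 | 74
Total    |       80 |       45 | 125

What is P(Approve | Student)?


P(Approve | Student) = 32/(32+19) = 32/51

P(Approve|Student) = 32/51 ≈ 62.75%


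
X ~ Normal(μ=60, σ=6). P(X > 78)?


z = (78-60)/6 = 3.0
P(X > 78) = 1 - P(Z ≤ 3.0) = 1 - 0.9987 = 0.0013

P(X > 78) ≈ 0.0013


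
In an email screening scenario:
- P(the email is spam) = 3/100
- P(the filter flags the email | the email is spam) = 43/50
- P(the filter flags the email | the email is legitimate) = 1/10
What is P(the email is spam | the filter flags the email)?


Using Bayes' theorem:
P(A|B) = P(B|A)·P(A) / P(B)

P(the filter flags the email) = 43/50 × 3/100 + 1/10 × 97/100
= 129/5000 + 97/1000 = 307/2500

P(the email is spam|the filter flags the email) = (129/5000) / (307/2500) = 129/614

P(the email is spam|the filter flags the email) = 129/614 ≈ 21.01%


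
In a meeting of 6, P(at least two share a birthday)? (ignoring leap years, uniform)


P(all different) = Π(365-i)/365 for i=0..5
= 0.959538
P(match) = 1 - 0.959538 = 0.040462

P ≈ 0.0405 ≈ 4.05%


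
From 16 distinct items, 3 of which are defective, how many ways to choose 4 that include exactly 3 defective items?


Choose 3 of the 3 defective items and 1 of the other 13 items:
C(3,3)×C(13,1) = 1×13 = 13

13


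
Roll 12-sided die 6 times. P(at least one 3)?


P(no 3)^6 = (11/12)^6 = 1771561/2985984
P(≥1) = 1 - 1771561/2985984 = 1214423/2985984

P = 1214423/2985984 ≈ 40.67%


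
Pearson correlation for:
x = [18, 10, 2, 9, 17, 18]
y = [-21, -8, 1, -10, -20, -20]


n=6, Σx=74, Σy=-78, Σxy=-1246, Σx²=1122, Σy²=1406
r = (6×(-1246) - 74×(-78))/√((6×1122 - 74²)(6×1406 - (-78)²))
= -1704/√(1256×2352) = -1704/√2954112 ≈ -1704/1718.7530 ≈ -0.9914

r ≈ -0.9914


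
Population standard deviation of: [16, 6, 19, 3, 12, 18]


Mean = 74/6 = 37/3
  (16-37/3)²=121/9
  (6-37/3)²=361/9
  (19-37/3)²=400/9
  (3-37/3)²=784/9
  (12-37/3)²=1/9
  (18-37/3)²=289/9
Σ(x-μ)² = 652/3
σ² = (652/3)/6 = 326/9

σ = √(326/9) ≈ 6.0185


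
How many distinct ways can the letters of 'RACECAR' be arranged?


Letters: 7, freq: {'R': 2, 'A': 2, 'C': 2, 'E': 1}
7!/(2!×2!×2!×1!) = 5040/8 = 630

630


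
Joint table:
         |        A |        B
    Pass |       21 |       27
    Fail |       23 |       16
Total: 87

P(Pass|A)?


P(Pass|A) = 21/(21+23) = 21/44

P = 21/44 ≈ 47.73%


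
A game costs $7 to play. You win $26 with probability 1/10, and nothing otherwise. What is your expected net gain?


E[gain] = (26-7)×1/10 + (-7)×9/10
= 19/10 - 63/10 = -22/5

Expected net gain = $-22/5 ≈ $-4.40


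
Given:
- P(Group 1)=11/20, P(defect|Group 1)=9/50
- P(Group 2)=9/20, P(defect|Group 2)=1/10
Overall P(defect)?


P(B) = Σ P(B|Aᵢ)×P(Aᵢ)
  9/50×11/20 = 99/1000
  1/10×9/20 = 9/200
Sum = 18/125

P(defect) = 18/125 ≈ 14.40%


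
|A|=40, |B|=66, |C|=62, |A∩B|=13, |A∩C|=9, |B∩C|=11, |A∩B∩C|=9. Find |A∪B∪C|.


|A∪B∪C| = 40+66+62-13-9-11+9 = 144

|A∪B∪C| = 144


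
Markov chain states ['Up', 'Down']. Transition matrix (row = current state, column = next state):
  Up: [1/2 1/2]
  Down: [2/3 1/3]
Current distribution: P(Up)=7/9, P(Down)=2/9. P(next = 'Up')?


P(next=Up) = Σᵢ P(now=i)×P(i→Up)
= 7/9×1/2 + 2/9×2/3
= 7/18 + 4/27 = 29/54

P = 29/54 ≈ 0.5370


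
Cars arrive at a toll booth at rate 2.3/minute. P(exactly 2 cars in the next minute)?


Poisson(λ=2.3): P(X=2) = e^(-λ)×λ^k/k!
= e^(-2.3) × 2.3^2 / 2!
≈ 0.1002588437 × 5.29 / 2 ≈ 0.265185

P(X=2) ≈ 0.265185 ≈ 26.52%


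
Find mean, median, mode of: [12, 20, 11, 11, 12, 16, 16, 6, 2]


Sorted: [2, 6, 11, 11, 12, 12, 16, 16, 20]
Mean = 106/9
Median = 12
Freq: {12: 2, 20: 1, 11: 2, 16: 2, 6: 1, 2: 1}
Mode: [11, 12, 16]

Mean=106/9, Median=12, Mode=[11, 12, 16]


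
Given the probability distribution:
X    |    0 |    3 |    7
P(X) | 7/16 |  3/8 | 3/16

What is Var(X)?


E[X] = 39/16
E[X²] = 201/16
Var(X) = E[X²] - (E[X])² = 201/16 - 1521/256 = 1695/256

Var(X) = 1695/256 ≈ 6.6211


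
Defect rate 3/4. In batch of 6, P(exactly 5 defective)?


Binomial: P(X=5) = C(6,5)×p^5×(1-p)^1
= 6 × 243/1024 × 1/4 = 729/2048

P(X=5) = 729/2048 ≈ 35.60%


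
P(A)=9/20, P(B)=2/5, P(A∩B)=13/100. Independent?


P(A)×P(B) = 9/50
P(A∩B) = 13/100
Not equal → NOT independent

No, not independent


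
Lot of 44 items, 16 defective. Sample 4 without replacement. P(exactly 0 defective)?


Hypergeometric: C(16,0)×C(28,4)/C(44,4)
= 1×20475/135751 = 2925/19393

P(X=0) = 2925/19393 ≈ 15.08%


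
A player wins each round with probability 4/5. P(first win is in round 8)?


Geometric: P(X=8) = (1-p)^(k-1)×p = (1/5)^7×4/5 = 4/390625

P(X=8) = 4/390625 ≈ 0.00%


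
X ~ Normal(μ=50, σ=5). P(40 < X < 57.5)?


z₁=(40-50)/5=-2.0, z₂=(57.5-50)/5=1.5
P = Φ(1.5) - Φ(-2.0) = 0.933193 - 0.022750 = 0.910443 ≈ 0.9104

P(40 < X < 57.5) ≈ 0.9104


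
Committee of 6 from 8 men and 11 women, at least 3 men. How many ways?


Count by #men:
  3M,3W: C(8,3)×C(11,3)=9240
  4M,2W: C(8,4)×C(11,2)=3850
  5M,1W: C(8,5)×C(11,1)=616
  6M,0W: C(8,6)×C(11,0)=28
Total = 13734

13734


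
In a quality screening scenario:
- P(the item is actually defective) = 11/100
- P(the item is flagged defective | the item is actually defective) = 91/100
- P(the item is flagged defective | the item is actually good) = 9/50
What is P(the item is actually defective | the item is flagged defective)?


Using Bayes' theorem:
P(A|B) = P(B|A)·P(A) / P(B)

P(the item is flagged defective) = 91/100 × 11/100 + 9/50 × 89/100
= 1001/10000 + 801/5000 = 2603/10000

P(the item is actually defective|the item is flagged defective) = (1001/10000) / (2603/10000) = 1001/2603

P(the item is actually defective|the item is flagged defective) = 1001/2603 ≈ 38.46%


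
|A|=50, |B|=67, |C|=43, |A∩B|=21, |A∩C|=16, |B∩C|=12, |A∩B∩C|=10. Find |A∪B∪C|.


|A∪B∪C| = 50+67+43-21-16-12+10 = 121

|A∪B∪C| = 121


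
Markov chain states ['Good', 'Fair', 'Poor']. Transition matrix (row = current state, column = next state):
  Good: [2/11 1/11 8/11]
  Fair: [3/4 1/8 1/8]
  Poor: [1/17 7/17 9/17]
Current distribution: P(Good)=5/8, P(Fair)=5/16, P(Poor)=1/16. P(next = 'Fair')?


P(next=Fair) = Σᵢ P(now=i)×P(i→Fair)
= 5/8×1/11 + 5/16×1/8 + 1/16×7/17
= 5/88 + 5/128 + 7/272 = 2911/23936

P = 2911/23936 ≈ 0.1216


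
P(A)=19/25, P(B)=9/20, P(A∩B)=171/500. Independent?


P(A)×P(B) = 171/500
P(A∩B) = 171/500
Equal ✓ → Independent

Yes, independent


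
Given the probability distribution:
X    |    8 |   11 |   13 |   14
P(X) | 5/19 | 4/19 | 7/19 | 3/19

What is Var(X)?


E[X] = 217/19
E[X²] = 2575/19
Var(X) = E[X²] - (E[X])² = 2575/19 - 47089/361 = 1836/361

Var(X) = 1836/361 ≈ 5.0859


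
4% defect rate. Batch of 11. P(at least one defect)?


P(all good) = (24/25)^11 = 1521681143169024/2384185791015625
P(≥1 defect) = 862504647846601/2384185791015625

P = 862504647846601/2384185791015625 ≈ 36.18%


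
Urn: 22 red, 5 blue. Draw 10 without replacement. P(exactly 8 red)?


Hypergeometric: C(22,8)×C(5,2)/C(27,10)
= 319770×10/8436285 = 340/897

P(X=8) = 340/897 ≈ 37.90%


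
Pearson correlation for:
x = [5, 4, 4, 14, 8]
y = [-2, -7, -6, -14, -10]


n=5, Σx=35, Σy=-39, Σxy=-338, Σx²=317, Σy²=385
r = (5×(-338) - 35×(-39))/√((5×317 - 35²)(5×385 - (-39)²))
= -325/√(360×404) = -325/√145440 ≈ -325/381.3660 ≈ -0.8522

r ≈ -0.8522


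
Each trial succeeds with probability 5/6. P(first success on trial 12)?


Geometric: P(X=12) = (1-p)^(k-1)×p = (1/6)^11×5/6 = 5/2176782336

P(X=12) = 5/2176782336 ≈ 0.00%


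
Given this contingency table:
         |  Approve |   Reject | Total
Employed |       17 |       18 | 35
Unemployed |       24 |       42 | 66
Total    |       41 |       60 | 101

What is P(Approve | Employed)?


P(Approve | Employed) = 17/(17+18) = 17/35

P(Approve|Employed) = 17/35 ≈ 48.57%


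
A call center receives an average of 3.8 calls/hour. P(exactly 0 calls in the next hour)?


Poisson(λ=3.8): P(X=0) = e^(-λ)×λ^k/k!
= e^(-3.8) × 3.8^0 / 0!
≈ 0.02237077186 × 1 / 1 ≈ 0.022371

P(X=0) ≈ 0.022371 ≈ 2.24%


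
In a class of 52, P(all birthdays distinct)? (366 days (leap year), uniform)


P(all different) = Π(366-i)/366 for i=0..51
= (366/366)×(365/366)×...×(315/366)
= 0.022238

P ≈ 0.0222 ≈ 2.22%


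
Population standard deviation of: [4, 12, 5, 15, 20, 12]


Mean = 68/6 = 34/3
  (4-34/3)²=484/9
  (12-34/3)²=4/9
  (5-34/3)²=361/9
  (15-34/3)²=121/9
  (20-34/3)²=676/9
  (12-34/3)²=4/9
Σ(x-μ)² = 550/3
σ² = (550/3)/6 = 275/9

σ = √(275/9) ≈ 5.5277


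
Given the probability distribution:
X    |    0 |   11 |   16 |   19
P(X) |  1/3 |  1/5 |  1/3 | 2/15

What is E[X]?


E[X] = Σ x·P(X=x)
= (0)×(1/3) + (11)×(1/5) + (16)×(1/3) + (19)×(2/15)
= 151/15

E[X] = 151/15


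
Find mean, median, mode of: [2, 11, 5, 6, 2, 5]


Sorted: [2, 2, 5, 5, 6, 11]
Mean = 31/6
Median = 5
Freq: {2: 2, 11: 1, 5: 2, 6: 1}
Mode: [2, 5]

Mean=31/6, Median=5, Mode=[2, 5]


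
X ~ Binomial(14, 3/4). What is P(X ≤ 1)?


P(X ≤ 1) = Σ P(X=i) for i=0..1
P(X=0) = 1/268435456
P(X=1) = 21/134217728
Sum = 43/268435456

P(X ≤ 1) = 43/268435456 ≈ 0.00%


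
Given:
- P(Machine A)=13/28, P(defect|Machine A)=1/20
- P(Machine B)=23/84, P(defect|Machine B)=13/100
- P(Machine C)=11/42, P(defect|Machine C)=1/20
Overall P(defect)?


P(B) = Σ P(B|Aᵢ)×P(Aᵢ)
  1/20×13/28 = 13/560
  13/100×23/84 = 299/8400
  1/20×11/42 = 11/840
Sum = 151/2100

P(defect) = 151/2100 ≈ 7.19%


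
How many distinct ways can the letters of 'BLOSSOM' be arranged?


Letters: 7, freq: {'B': 1, 'L': 1, 'O': 2, 'S': 2, 'M': 1}
7!/(1!×1!×2!×2!×1!) = 5040/4 = 1260

1260


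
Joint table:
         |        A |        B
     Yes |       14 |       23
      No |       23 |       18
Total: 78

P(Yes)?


P(Yes) = (14+23)/78 = 37/78

P(Yes) = 37/78 ≈ 47.44%


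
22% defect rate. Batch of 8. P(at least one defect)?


P(all good) = (39/50)^8 = 5352009260481/39062500000000
P(≥1 defect) = 33710490739519/39062500000000

P = 33710490739519/39062500000000 ≈ 86.30%


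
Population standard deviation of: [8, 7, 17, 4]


Mean = 36/4 = 9
  (8-9)²=1
  (7-9)²=4
  (17-9)²=64
  (4-9)²=25
Σ(x-μ)² = 94
σ² = 94/4 = 47/2

σ = √(47/2) ≈ 4.8477


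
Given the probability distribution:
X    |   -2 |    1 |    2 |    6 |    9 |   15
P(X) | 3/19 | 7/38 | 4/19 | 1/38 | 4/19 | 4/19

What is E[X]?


E[X] = Σ x·P(X=x)
= (-2)×(3/19) + (1)×(7/38) + (2)×(4/19) + (6)×(1/38) + (9)×(4/19) + (15)×(4/19)
= 11/2

E[X] = 11/2


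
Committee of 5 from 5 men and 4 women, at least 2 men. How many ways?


Count by #men:
  2M,3W: C(5,2)×C(4,3)=40
  3M,2W: C(5,3)×C(4,2)=60
  4M,1W: C(5,4)×C(4,1)=20
  5M,0W: C(5,5)×C(4,0)=1
Total = 121

121


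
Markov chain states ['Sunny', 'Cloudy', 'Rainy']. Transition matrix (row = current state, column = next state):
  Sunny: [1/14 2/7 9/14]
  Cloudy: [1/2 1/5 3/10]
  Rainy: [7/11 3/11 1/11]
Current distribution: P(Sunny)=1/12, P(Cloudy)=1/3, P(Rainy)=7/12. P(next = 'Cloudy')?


P(next=Cloudy) = Σᵢ P(now=i)×P(i→Cloudy)
= 1/12×2/7 + 1/3×1/5 + 7/12×3/11
= 1/42 + 1/15 + 7/44 = 1153/4620

P = 1153/4620 ≈ 0.2496


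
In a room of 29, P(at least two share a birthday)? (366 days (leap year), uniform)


P(all different) = Π(366-i)/366 for i=0..28
= 0.320056
P(match) = 1 - 0.320056 = 0.679944

P ≈ 0.6799 ≈ 67.99%


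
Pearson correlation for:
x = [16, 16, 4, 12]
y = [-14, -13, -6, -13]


n=4, Σx=48, Σy=-46, Σxy=-612, Σx²=672, Σy²=570
r = (4×(-612) - 48×(-46))/√((4×672 - 48²)(4×570 - (-46)²))
= -240/√(384×164) = -240/√62976 ≈ -240/250.9502 ≈ -0.9564

r ≈ -0.9564


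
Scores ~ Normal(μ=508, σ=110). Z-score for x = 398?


z = (x - μ)/σ = (398 - 508)/110 = -1.0

z = -1.0


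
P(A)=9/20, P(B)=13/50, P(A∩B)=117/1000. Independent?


P(A)×P(B) = 117/1000
P(A∩B) = 117/1000
Equal ✓ → Independent

Yes, independent


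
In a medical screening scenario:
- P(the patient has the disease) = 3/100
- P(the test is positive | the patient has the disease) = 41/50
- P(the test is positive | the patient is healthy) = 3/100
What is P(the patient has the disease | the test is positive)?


Using Bayes' theorem:
P(A|B) = P(B|A)·P(A) / P(B)

P(the test is positive) = 41/50 × 3/100 + 3/100 × 97/100
= 123/5000 + 291/10000 = 537/10000

P(the patient has the disease|the test is positive) = (123/5000) / (537/10000) = 82/179

P(the patient has the disease|the test is positive) = 82/179 ≈ 45.81%


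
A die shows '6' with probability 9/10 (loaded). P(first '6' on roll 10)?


Geometric: P(X=10) = (1-p)^(k-1)×p = (1/10)^9×9/10 = 9/10000000000

P(X=10) = 9/10000000000 ≈ 0.00%


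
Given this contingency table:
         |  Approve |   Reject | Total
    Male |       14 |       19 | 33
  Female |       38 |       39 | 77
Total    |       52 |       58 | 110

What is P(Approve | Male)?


P(Approve | Male) = 14/(14+19) = 14/33

P(Approve|Male) = 14/33 ≈ 42.42%


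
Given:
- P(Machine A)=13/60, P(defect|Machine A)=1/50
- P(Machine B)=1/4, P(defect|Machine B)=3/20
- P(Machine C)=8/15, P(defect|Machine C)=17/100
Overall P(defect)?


P(B) = Σ P(B|Aᵢ)×P(Aᵢ)
  1/50×13/60 = 13/3000
  3/20×1/4 = 3/80
  17/100×8/15 = 34/375
Sum = 53/400

P(defect) = 53/400 ≈ 13.25%


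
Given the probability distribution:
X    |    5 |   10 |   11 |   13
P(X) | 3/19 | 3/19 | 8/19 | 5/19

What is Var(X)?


E[X] = 198/19
E[X²] = 2188/19
Var(X) = E[X²] - (E[X])² = 2188/19 - 39204/361 = 2368/361

Var(X) = 2368/361 ≈ 6.5596


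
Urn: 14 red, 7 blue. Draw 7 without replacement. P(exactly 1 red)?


Hypergeometric: C(14,1)×C(7,6)/C(21,7)
= 14×7/116280 = 49/58140

P(X=1) = 49/58140 ≈ 0.08%


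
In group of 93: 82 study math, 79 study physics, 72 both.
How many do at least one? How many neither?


|A∪B| = 82+79-72 = 89
Neither = 93-89 = 4

At least one: 89; Neither: 4


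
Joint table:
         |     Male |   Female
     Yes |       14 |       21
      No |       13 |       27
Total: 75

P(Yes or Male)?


P(Yes∨Male) = P(Yes) + P(Male) - P(Yes∧Male)
= (35 + 27 - 14)/75 = 48/75 = 16/25

P = 16/25 ≈ 64.00%


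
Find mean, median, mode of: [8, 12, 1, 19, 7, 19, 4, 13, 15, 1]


Sorted: [1, 1, 4, 7, 8, 12, 13, 15, 19, 19]
Mean = 99/10
Median = 10
Freq: {8: 1, 12: 1, 1: 2, 19: 2, 7: 1, 4: 1, 13: 1, 15: 1}
Mode: [1, 19]

Mean=99/10, Median=10, Mode=[1, 19]


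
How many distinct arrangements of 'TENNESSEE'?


Letters: 9, freq: {'T': 1, 'E': 4, 'N': 2, 'S': 2}
9!/(1!×4!×2!×2!) = 362880/96 = 3780

3780


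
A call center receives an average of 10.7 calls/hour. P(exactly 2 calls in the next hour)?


Poisson(λ=10.7): P(X=2) = e^(-λ)×λ^k/k!
= e^(-10.7) × 10.7^2 / 2!
≈ 2.254493791e-05 × 114.49 / 2 ≈ 0.001291

P(X=2) ≈ 0.001291 ≈ 0.13%


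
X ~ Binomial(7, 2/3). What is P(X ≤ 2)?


P(X ≤ 2) = Σ P(X=i) for i=0..2
P(X=0) = 1/2187
P(X=1) = 14/2187
P(X=2) = 28/729
Sum = 11/243

P(X ≤ 2) = 11/243 ≈ 4.53%


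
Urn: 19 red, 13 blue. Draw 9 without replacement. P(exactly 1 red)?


Hypergeometric: C(19,1)×C(13,8)/C(32,9)
= 19×1287/28048800 = 627/719200

P(X=1) = 627/719200 ≈ 0.09%


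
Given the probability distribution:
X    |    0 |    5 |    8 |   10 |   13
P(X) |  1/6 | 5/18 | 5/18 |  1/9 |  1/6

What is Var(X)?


E[X] = 62/9
E[X²] = 64
Var(X) = E[X²] - (E[X])² = 64 - 3844/81 = 1340/81

Var(X) = 1340/81 ≈ 16.5432


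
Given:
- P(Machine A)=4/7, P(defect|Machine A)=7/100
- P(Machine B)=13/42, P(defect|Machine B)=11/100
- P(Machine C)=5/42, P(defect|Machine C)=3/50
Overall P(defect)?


P(B) = Σ P(B|Aᵢ)×P(Aᵢ)
  7/100×4/7 = 1/25
  11/100×13/42 = 143/4200
  3/50×5/42 = 1/140
Sum = 341/4200

P(defect) = 341/4200 ≈ 8.12%


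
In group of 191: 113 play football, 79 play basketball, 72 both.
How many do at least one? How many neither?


|A∪B| = 113+79-72 = 120
Neither = 191-120 = 71

At least one: 120; Neither: 71


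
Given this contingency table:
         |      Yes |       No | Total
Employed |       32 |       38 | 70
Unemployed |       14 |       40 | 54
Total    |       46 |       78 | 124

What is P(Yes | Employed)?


P(Yes | Employed) = 32/(32+38) = 32/70 = 16/35

P(Yes|Employed) = 16/35 ≈ 45.71%


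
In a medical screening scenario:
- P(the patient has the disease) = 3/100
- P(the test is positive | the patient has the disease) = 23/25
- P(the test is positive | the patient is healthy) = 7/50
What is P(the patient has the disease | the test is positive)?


Using Bayes' theorem:
P(A|B) = P(B|A)·P(A) / P(B)

P(the test is positive) = 23/25 × 3/100 + 7/50 × 97/100
= 69/2500 + 679/5000 = 817/5000

P(the patient has the disease|the test is positive) = (69/2500) / (817/5000) = 138/817

P(the patient has the disease|the test is positive) = 138/817 ≈ 16.89%


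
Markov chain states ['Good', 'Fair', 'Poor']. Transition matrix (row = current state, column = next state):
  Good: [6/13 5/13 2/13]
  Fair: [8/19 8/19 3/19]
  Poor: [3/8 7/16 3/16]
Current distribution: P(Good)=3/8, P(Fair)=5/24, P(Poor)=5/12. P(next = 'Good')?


P(next=Good) = Σᵢ P(now=i)×P(i→Good)
= 3/8×6/13 + 5/24×8/19 + 5/12×3/8
= 9/52 + 5/57 + 5/32 = 9889/23712

P = 9889/23712 ≈ 0.4170


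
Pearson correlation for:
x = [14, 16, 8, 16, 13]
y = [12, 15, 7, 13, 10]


n=5, Σx=67, Σy=57, Σxy=802, Σx²=941, Σy²=687
r = (5×802 - 67×57)/√((5×941 - 67²)(5×687 - 57²))
= 191/√(216×186) = 191/√40176 ≈ 191/200.4395 ≈ 0.9529

r ≈ 0.9529


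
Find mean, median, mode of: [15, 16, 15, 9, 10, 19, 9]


Sorted: [9, 9, 10, 15, 15, 16, 19]
Mean = 93/7
Median = 15
Freq: {15: 2, 16: 1, 9: 2, 10: 1, 19: 1}
Mode: [9, 15]

Mean=93/7, Median=15, Mode=[9, 15]


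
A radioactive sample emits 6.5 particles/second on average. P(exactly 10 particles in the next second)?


Poisson(λ=6.5): P(X=10) = e^(-λ)×λ^k/k!
= e^(-6.5) × 6.5^10 / 10!
≈ 0.001503439193 × 134627433.446 / 3628800 ≈ 0.055777

P(X=10) ≈ 0.055777 ≈ 5.58%


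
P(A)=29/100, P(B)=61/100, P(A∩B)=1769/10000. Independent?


P(A)×P(B) = 1769/10000
P(A∩B) = 1769/10000
Equal ✓ → Independent

Yes, independent


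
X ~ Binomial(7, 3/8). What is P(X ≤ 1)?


P(X ≤ 1) = Σ P(X=i) for i=0..1
P(X=0) = 78125/2097152
P(X=1) = 328125/2097152
Sum = 203125/1048576

P(X ≤ 1) = 203125/1048576 ≈ 19.37%


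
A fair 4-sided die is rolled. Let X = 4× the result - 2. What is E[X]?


E[die] = (1+4)/2 = 5/2
E[X] = 4×5/2 - 2 = 8

E[X] = 8


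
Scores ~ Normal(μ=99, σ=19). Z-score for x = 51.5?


z = (x - μ)/σ = (51.5 - 99)/19 = -2.5

z = -2.5


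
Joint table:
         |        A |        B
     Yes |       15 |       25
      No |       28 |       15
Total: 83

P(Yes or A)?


P(Yes∨A) = P(Yes) + P(A) - P(Yes∧A)
= (40 + 43 - 15)/83 = 68/83

P = 68/83 ≈ 81.93%


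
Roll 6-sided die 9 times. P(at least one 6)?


P(no 6)^9 = (5/6)^9 = 1953125/10077696
P(≥1) = 1 - 1953125/10077696 = 8124571/10077696

P = 8124571/10077696 ≈ 80.62%


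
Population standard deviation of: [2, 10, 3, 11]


Mean = 26/4 = 13/2
  (2-13/2)²=81/4
  (10-13/2)²=49/4
  (3-13/2)²=49/4
  (11-13/2)²=81/4
Σ(x-μ)² = 65
σ² = 65/4

σ = √(65/4) ≈ 4.0311


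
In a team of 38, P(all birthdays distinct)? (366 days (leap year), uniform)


P(all different) = Π(366-i)/366 for i=0..37
= (366/366)×(365/366)×...×(329/366)
= 0.136703

P ≈ 0.1367 ≈ 13.67%


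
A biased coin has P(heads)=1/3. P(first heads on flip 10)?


Geometric: P(X=10) = (1-p)^(k-1)×p = (2/3)^9×1/3 = 512/59049

P(X=10) = 512/59049 ≈ 0.87%


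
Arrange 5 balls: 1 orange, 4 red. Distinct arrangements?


5!/(1!×4!) = 5

5


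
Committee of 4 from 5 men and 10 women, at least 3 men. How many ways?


Count by #men:
  3M,1W: C(5,3)×C(10,1)=100
  4M,0W: C(5,4)×C(10,0)=5
Total = 105

105


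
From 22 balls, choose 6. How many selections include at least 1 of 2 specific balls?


Complement: C(22,6) - C(20,6) = 74613 - 38760 = 35853

35853
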